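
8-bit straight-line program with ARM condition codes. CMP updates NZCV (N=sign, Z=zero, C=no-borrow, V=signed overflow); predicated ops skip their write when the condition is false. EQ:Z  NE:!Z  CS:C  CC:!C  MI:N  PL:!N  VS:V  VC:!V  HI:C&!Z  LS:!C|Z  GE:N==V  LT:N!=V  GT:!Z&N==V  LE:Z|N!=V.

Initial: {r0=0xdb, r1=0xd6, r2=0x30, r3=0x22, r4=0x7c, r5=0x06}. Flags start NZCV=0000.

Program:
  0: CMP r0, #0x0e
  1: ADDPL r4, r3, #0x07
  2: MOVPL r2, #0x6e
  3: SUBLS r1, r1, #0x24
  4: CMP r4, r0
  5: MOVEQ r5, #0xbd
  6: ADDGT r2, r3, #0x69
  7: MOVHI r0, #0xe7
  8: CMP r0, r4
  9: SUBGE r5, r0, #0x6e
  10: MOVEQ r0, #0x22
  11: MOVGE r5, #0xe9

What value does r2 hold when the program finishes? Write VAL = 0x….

VAL = 0x8b

[0] flags=1010 → (cmp)
[1] flags=1010 PL?F → skip
[2] flags=1010 PL?F → skip
[3] flags=1010 LS?F → skip
[4] flags=1001 → (cmp)
[5] flags=1001 EQ?F → skip
[6] flags=1001 GT?T → r2=0x8b
[7] flags=1001 HI?F → skip
[8] flags=0011 → (cmp)
[9] flags=0011 GE?F → skip
[10] flags=0011 EQ?F → skip
[11] flags=0011 GE?F → skip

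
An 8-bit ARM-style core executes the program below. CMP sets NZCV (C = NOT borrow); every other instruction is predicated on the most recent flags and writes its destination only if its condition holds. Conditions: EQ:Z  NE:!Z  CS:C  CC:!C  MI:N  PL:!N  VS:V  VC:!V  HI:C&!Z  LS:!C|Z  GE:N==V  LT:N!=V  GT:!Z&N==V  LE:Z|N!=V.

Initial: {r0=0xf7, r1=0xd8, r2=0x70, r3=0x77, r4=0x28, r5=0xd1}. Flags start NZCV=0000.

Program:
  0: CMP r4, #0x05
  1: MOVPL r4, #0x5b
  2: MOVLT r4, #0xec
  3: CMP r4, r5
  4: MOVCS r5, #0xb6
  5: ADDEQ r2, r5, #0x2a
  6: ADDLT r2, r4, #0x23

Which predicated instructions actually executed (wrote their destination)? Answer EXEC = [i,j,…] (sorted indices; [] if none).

[0] flags=0010 → (cmp)
[1] flags=0010 PL?T → r4=0x5b
[2] flags=0010 LT?F → skip
[3] flags=1001 → (cmp)
[4] flags=1001 CS?F → skip
[5] flags=1001 EQ?F → skip
[6] flags=1001 LT?F → skip

EXEC = [1]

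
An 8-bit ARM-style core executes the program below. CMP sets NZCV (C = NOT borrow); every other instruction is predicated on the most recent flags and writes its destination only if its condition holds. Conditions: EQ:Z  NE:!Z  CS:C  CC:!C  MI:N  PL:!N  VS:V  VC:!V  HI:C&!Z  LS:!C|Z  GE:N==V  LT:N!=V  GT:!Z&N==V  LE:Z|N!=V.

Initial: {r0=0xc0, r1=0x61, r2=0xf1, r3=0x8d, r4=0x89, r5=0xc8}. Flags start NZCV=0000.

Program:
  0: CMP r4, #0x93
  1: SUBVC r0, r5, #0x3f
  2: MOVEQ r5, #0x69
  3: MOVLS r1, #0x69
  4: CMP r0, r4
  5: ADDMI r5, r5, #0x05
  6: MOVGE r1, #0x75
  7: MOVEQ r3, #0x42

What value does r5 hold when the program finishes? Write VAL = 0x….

0: ✓ CMP  NZCV=1000
1: ✓ SUBVC  r0←0x89
2: · MOVEQ
3: ✓ MOVLS  r1←0x69
4: ✓ CMP  NZCV=0110
5: · ADDMI
6: ✓ MOVGE  r1←0x75
7: ✓ MOVEQ  r3←0x42

VAL = 0xc8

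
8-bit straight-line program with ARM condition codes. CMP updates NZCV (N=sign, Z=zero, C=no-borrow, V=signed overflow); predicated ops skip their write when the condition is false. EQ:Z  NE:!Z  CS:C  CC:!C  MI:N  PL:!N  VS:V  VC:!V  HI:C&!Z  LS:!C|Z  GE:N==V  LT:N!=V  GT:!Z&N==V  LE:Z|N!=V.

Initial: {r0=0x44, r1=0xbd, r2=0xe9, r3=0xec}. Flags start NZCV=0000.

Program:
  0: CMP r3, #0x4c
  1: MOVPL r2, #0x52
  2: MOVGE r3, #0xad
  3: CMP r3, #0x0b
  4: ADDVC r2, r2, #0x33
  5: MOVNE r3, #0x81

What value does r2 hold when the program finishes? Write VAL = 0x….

0: ✓ CMP  NZCV=1010
1: · MOVPL
2: · MOVGE
3: ✓ CMP  NZCV=1010
4: ✓ ADDVC  r2←0x1c
5: ✓ MOVNE  r3←0x81

VAL = 0x1c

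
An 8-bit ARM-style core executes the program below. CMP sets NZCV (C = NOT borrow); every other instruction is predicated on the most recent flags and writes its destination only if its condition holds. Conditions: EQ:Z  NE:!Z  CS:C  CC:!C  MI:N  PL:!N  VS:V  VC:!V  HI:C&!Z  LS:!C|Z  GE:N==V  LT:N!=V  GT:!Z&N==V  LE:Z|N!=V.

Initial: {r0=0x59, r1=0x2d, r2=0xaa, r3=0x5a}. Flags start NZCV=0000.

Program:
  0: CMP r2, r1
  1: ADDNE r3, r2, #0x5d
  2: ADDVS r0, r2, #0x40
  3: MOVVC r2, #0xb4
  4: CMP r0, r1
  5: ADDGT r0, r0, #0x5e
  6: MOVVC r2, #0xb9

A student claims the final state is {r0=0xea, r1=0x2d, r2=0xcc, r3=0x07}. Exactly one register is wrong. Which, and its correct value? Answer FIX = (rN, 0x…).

0: ✓ CMP  NZCV=0011
1: ✓ ADDNE  r3←0x07
2: ✓ ADDVS  r0←0xea
3: · MOVVC
4: ✓ CMP  NZCV=1010
5: · ADDGT
6: ✓ MOVVC  r2←0xb9

FIX = (r2, 0xb9)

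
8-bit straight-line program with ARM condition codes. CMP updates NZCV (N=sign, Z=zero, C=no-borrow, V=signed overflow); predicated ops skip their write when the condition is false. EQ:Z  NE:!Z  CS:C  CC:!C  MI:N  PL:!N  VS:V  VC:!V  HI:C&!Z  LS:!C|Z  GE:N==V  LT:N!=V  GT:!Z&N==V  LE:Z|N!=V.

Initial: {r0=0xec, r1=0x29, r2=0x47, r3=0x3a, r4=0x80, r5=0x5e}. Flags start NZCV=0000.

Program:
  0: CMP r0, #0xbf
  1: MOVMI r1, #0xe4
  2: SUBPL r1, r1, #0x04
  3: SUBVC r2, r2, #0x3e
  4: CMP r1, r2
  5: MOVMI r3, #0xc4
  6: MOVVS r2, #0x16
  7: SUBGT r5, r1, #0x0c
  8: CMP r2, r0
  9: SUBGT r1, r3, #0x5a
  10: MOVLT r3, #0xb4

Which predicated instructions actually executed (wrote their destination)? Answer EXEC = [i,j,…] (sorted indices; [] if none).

EXEC = [2,3,7,9]

0: ✓ CMP  NZCV=0010
1: · MOVMI
2: ✓ SUBPL  r1←0x25
3: ✓ SUBVC  r2←0x09
4: ✓ CMP  NZCV=0010
5: · MOVMI
6: · MOVVS
7: ✓ SUBGT  r5←0x19
8: ✓ CMP  NZCV=0000
9: ✓ SUBGT  r1←0xe0
10: · MOVLT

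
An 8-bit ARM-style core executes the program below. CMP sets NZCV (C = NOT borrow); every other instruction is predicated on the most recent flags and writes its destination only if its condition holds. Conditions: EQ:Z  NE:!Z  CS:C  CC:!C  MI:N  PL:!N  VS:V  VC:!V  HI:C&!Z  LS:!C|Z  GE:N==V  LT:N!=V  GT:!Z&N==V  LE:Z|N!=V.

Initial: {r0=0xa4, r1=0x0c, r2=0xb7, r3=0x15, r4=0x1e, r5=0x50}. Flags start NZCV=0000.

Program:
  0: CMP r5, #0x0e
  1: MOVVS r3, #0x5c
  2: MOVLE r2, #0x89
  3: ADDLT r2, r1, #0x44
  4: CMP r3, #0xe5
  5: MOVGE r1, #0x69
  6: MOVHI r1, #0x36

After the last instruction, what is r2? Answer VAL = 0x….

0: ✓ CMP  NZCV=0010
1: · MOVVS
2: · MOVLE
3: · ADDLT
4: ✓ CMP  NZCV=0000
5: ✓ MOVGE  r1←0x69
6: · MOVHI

VAL = 0xb7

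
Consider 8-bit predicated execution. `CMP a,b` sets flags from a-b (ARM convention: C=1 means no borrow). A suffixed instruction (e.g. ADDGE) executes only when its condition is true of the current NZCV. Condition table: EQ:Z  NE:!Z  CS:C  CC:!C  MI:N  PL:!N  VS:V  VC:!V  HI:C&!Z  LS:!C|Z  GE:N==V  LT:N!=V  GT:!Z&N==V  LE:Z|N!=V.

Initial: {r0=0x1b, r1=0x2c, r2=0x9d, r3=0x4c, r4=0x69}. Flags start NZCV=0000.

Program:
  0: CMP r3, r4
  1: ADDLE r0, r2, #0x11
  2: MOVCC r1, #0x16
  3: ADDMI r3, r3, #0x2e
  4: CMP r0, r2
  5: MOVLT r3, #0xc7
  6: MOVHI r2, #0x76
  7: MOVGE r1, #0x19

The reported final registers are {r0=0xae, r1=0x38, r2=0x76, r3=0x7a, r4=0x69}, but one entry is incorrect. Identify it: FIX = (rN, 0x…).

[0] flags=1000 → (cmp)
[1] flags=1000 LE?T → r0=0xae
[2] flags=1000 CC?T → r1=0x16
[3] flags=1000 MI?T → r3=0x7a
[4] flags=0010 → (cmp)
[5] flags=0010 LT?F → skip
[6] flags=0010 HI?T → r2=0x76
[7] flags=0010 GE?T → r1=0x19

FIX = (r1, 0x19)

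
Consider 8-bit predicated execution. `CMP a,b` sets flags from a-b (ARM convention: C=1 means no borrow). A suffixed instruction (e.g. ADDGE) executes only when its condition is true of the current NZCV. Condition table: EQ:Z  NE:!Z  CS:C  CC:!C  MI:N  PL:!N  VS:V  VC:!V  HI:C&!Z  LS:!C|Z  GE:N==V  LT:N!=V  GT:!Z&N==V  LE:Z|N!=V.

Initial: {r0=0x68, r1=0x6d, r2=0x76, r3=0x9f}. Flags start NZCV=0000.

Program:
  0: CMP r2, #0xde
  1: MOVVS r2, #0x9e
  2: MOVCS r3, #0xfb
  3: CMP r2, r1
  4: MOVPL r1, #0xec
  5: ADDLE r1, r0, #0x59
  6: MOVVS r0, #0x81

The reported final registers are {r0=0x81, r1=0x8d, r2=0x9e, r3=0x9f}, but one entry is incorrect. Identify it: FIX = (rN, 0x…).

FIX = (r1, 0xc1)

[0] flags=1001 → (cmp)
[1] flags=1001 VS?T → r2=0x9e
[2] flags=1001 CS?F → skip
[3] flags=0011 → (cmp)
[4] flags=0011 PL?T → r1=0xec
[5] flags=0011 LE?T → r1=0xc1
[6] flags=0011 VS?T → r0=0x81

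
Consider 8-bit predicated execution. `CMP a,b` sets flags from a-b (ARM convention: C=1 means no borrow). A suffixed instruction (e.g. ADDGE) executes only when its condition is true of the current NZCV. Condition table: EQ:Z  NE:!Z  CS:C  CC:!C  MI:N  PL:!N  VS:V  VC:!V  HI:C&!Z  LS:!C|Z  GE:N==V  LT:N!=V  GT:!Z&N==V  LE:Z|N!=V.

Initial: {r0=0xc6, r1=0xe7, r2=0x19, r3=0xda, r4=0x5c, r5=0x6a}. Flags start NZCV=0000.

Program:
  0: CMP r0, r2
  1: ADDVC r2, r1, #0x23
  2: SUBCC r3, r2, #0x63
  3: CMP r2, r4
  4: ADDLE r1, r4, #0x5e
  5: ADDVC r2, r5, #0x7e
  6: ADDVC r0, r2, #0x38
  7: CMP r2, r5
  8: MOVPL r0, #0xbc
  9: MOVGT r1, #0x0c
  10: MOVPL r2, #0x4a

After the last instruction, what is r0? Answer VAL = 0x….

0: ✓ CMP  NZCV=1010
1: ✓ ADDVC  r2←0x0a
2: · SUBCC
3: ✓ CMP  NZCV=1000
4: ✓ ADDLE  r1←0xba
5: ✓ ADDVC  r2←0xe8
6: ✓ ADDVC  r0←0x20
7: ✓ CMP  NZCV=0011
8: ✓ MOVPL  r0←0xbc
9: · MOVGT
10: ✓ MOVPL  r2←0x4a

VAL = 0xbc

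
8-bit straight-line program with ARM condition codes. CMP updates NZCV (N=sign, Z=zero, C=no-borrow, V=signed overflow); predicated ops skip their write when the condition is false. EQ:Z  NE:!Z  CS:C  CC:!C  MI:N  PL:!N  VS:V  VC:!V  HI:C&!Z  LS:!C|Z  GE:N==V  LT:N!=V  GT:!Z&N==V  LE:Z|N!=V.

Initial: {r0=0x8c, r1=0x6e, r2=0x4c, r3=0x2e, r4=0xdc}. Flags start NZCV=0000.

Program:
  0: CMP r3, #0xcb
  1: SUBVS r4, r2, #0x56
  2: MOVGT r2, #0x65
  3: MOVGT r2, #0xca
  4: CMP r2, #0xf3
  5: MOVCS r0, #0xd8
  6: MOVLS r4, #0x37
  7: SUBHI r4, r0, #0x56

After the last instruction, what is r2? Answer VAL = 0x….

VAL = 0xca

0: ✓ CMP  NZCV=0000
1: · SUBVS
2: ✓ MOVGT  r2←0x65
3: ✓ MOVGT  r2←0xca
4: ✓ CMP  NZCV=1000
5: · MOVCS
6: ✓ MOVLS  r4←0x37
7: · SUBHI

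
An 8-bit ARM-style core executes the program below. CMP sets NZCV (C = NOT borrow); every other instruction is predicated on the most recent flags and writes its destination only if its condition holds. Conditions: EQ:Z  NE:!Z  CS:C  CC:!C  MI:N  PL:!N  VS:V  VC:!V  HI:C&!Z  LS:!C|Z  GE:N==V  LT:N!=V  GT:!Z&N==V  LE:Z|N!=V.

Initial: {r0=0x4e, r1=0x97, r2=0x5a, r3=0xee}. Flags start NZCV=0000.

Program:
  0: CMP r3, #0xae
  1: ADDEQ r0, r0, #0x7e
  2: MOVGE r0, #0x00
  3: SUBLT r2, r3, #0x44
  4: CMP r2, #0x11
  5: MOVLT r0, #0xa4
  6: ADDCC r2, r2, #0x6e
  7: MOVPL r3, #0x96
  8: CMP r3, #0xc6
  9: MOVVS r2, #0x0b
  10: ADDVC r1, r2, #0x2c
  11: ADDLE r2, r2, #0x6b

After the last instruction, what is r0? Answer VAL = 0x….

[0] flags=0010 → (cmp)
[1] flags=0010 EQ?F → skip
[2] flags=0010 GE?T → r0=0x00
[3] flags=0010 LT?F → skip
[4] flags=0010 → (cmp)
[5] flags=0010 LT?F → skip
[6] flags=0010 CC?F → skip
[7] flags=0010 PL?T → r3=0x96
[8] flags=1000 → (cmp)
[9] flags=1000 VS?F → skip
[10] flags=1000 VC?T → r1=0x86
[11] flags=1000 LE?T → r2=0xc5

VAL = 0x00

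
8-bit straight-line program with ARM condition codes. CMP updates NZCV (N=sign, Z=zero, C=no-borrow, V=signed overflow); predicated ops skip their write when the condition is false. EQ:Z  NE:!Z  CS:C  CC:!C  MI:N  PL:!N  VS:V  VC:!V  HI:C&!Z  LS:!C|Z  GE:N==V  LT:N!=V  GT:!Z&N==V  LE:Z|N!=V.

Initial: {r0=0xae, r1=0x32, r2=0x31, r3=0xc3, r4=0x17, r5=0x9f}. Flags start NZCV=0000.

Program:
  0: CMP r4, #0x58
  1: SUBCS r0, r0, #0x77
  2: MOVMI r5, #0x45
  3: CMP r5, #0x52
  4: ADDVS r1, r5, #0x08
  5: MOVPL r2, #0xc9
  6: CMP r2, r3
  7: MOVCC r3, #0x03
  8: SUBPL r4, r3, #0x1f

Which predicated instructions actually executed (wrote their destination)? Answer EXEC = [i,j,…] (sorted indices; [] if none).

EXEC = [2,7,8]

0: ✓ CMP  NZCV=1000
1: · SUBCS
2: ✓ MOVMI  r5←0x45
3: ✓ CMP  NZCV=1000
4: · ADDVS
5: · MOVPL
6: ✓ CMP  NZCV=0000
7: ✓ MOVCC  r3←0x03
8: ✓ SUBPL  r4←0xe4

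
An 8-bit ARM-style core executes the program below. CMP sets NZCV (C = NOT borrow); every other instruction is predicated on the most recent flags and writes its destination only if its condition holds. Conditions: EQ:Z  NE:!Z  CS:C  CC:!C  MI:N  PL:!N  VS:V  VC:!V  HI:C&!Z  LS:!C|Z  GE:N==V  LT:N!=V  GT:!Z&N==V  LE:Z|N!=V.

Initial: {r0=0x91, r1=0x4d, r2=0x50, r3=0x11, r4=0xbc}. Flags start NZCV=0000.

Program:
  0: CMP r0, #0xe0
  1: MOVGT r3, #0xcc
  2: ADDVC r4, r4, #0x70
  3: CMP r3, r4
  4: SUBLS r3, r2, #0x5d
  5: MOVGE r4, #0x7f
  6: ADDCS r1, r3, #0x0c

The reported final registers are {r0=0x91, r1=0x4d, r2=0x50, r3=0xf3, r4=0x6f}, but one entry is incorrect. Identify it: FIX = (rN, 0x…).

[0] flags=1000 → (cmp)
[1] flags=1000 GT?F → skip
[2] flags=1000 VC?T → r4=0x2c
[3] flags=1000 → (cmp)
[4] flags=1000 LS?T → r3=0xf3
[5] flags=1000 GE?F → skip
[6] flags=1000 CS?F → skip

FIX = (r4, 0x2c)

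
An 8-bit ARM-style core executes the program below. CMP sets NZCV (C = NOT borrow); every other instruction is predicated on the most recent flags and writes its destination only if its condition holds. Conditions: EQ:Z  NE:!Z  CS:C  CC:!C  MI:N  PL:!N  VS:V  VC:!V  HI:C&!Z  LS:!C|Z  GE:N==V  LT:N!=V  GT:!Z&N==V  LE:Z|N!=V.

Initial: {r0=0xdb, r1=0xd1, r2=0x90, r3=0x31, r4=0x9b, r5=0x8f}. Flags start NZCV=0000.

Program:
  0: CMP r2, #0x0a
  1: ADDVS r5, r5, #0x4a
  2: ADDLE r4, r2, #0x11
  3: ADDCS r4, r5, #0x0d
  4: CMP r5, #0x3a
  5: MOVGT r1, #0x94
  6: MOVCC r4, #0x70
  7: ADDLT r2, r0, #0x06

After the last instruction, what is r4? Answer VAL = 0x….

VAL = 0x9c

[0] flags=1010 → (cmp)
[1] flags=1010 VS?F → skip
[2] flags=1010 LE?T → r4=0xa1
[3] flags=1010 CS?T → r4=0x9c
[4] flags=0011 → (cmp)
[5] flags=0011 GT?F → skip
[6] flags=0011 CC?F → skip
[7] flags=0011 LT?T → r2=0xe1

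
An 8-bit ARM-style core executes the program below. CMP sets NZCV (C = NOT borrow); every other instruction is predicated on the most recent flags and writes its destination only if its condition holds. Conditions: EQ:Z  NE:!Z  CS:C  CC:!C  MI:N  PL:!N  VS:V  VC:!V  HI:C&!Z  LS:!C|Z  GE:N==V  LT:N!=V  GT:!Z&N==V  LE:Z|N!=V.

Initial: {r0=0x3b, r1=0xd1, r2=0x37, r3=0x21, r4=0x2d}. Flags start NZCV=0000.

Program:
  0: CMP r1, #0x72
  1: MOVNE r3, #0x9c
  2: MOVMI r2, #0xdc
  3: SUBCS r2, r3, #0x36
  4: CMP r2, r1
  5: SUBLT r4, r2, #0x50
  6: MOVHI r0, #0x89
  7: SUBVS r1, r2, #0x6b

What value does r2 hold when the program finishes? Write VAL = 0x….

VAL = 0x66

0: ✓ CMP  NZCV=0011
1: ✓ MOVNE  r3←0x9c
2: · MOVMI
3: ✓ SUBCS  r2←0x66
4: ✓ CMP  NZCV=1001
5: · SUBLT
6: · MOVHI
7: ✓ SUBVS  r1←0xfb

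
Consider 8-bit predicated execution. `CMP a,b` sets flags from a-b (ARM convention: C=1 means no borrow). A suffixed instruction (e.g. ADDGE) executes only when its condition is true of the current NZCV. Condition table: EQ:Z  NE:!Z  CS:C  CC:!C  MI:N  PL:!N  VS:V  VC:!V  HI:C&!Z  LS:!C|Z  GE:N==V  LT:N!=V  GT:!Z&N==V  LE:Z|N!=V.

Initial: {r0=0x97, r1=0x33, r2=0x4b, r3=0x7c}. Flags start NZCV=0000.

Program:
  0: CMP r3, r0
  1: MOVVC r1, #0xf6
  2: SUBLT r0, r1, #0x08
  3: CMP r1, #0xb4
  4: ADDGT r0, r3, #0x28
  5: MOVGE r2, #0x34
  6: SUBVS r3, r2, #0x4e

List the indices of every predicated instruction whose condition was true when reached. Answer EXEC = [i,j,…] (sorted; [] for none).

[0] flags=1001 → (cmp)
[1] flags=1001 VC?F → skip
[2] flags=1001 LT?F → skip
[3] flags=0000 → (cmp)
[4] flags=0000 GT?T → r0=0xa4
[5] flags=0000 GE?T → r2=0x34
[6] flags=0000 VS?F → skip

EXEC = [4,5]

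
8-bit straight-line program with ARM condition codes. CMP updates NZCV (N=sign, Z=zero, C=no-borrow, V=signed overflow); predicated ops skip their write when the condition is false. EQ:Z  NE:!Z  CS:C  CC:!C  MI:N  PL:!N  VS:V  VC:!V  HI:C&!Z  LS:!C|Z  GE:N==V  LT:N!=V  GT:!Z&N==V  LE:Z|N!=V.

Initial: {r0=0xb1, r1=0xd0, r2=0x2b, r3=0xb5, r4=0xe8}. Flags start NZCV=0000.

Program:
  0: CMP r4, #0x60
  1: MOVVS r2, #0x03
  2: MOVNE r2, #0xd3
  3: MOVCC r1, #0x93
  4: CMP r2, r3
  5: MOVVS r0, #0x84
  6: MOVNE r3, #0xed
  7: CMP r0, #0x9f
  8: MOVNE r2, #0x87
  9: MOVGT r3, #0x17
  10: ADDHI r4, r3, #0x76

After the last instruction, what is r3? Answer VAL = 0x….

VAL = 0x17

[0] flags=1010 → (cmp)
[1] flags=1010 VS?F → skip
[2] flags=1010 NE?T → r2=0xd3
[3] flags=1010 CC?F → skip
[4] flags=0010 → (cmp)
[5] flags=0010 VS?F → skip
[6] flags=0010 NE?T → r3=0xed
[7] flags=0010 → (cmp)
[8] flags=0010 NE?T → r2=0x87
[9] flags=0010 GT?T → r3=0x17
[10] flags=0010 HI?T → r4=0x8d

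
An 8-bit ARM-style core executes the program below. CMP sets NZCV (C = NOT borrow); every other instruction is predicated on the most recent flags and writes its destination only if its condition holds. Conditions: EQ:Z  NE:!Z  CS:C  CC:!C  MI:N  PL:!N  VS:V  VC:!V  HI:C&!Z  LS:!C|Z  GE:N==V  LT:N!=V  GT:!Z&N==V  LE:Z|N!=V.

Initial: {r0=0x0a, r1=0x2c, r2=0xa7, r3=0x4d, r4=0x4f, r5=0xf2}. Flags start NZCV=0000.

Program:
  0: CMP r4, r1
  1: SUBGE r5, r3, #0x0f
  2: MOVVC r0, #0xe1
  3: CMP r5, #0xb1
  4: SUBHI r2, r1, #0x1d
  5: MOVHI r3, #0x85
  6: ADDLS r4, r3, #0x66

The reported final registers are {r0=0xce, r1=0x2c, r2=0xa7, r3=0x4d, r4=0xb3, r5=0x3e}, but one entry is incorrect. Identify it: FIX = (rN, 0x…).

[0] flags=0010 → (cmp)
[1] flags=0010 GE?T → r5=0x3e
[2] flags=0010 VC?T → r0=0xe1
[3] flags=1001 → (cmp)
[4] flags=1001 HI?F → skip
[5] flags=1001 HI?F → skip
[6] flags=1001 LS?T → r4=0xb3

FIX = (r0, 0xe1)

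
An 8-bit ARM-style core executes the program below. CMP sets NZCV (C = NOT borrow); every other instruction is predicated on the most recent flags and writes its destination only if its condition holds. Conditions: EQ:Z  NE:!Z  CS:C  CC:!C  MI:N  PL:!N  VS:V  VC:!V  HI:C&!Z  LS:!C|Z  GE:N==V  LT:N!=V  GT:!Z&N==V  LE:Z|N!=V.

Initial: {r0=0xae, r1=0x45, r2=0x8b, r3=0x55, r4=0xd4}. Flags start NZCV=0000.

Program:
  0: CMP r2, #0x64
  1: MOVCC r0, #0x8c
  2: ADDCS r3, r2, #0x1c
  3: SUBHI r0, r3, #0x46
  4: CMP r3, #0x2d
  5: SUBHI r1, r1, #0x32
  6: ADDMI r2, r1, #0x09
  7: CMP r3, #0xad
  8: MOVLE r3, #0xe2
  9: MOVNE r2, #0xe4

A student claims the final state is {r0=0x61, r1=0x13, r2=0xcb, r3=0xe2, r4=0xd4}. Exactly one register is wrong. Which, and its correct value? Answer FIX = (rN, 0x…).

[0] flags=0011 → (cmp)
[1] flags=0011 CC?F → skip
[2] flags=0011 CS?T → r3=0xa7
[3] flags=0011 HI?T → r0=0x61
[4] flags=0011 → (cmp)
[5] flags=0011 HI?T → r1=0x13
[6] flags=0011 MI?F → skip
[7] flags=1000 → (cmp)
[8] flags=1000 LE?T → r3=0xe2
[9] flags=1000 NE?T → r2=0xe4

FIX = (r2, 0xe4)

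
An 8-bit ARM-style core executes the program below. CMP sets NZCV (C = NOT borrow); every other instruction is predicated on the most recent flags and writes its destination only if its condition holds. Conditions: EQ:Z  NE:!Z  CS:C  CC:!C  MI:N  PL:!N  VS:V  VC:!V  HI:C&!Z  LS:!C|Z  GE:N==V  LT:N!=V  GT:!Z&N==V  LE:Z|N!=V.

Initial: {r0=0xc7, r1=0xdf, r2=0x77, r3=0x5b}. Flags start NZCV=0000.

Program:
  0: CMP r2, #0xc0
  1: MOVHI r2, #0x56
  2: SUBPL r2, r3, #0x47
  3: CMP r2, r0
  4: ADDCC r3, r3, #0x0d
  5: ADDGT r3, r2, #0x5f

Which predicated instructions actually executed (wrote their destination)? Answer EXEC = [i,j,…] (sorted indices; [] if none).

[0] flags=1001 → (cmp)
[1] flags=1001 HI?F → skip
[2] flags=1001 PL?F → skip
[3] flags=1001 → (cmp)
[4] flags=1001 CC?T → r3=0x68
[5] flags=1001 GT?T → r3=0xd6

EXEC = [4,5]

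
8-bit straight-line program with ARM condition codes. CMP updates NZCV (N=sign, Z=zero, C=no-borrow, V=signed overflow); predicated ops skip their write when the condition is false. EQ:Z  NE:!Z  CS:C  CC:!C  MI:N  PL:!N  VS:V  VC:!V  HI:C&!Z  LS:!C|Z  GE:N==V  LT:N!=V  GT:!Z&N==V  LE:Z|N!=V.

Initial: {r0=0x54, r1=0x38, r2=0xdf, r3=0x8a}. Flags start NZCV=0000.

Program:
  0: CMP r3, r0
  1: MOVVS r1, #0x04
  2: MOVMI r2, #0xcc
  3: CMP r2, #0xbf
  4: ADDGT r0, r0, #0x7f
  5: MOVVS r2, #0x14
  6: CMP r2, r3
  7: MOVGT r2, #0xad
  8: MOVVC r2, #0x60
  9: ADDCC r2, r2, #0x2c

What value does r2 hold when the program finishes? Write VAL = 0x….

0: ✓ CMP  NZCV=0011
1: ✓ MOVVS  r1←0x04
2: · MOVMI
3: ✓ CMP  NZCV=0010
4: ✓ ADDGT  r0←0xd3
5: · MOVVS
6: ✓ CMP  NZCV=0010
7: ✓ MOVGT  r2←0xad
8: ✓ MOVVC  r2←0x60
9: · ADDCC

VAL = 0x60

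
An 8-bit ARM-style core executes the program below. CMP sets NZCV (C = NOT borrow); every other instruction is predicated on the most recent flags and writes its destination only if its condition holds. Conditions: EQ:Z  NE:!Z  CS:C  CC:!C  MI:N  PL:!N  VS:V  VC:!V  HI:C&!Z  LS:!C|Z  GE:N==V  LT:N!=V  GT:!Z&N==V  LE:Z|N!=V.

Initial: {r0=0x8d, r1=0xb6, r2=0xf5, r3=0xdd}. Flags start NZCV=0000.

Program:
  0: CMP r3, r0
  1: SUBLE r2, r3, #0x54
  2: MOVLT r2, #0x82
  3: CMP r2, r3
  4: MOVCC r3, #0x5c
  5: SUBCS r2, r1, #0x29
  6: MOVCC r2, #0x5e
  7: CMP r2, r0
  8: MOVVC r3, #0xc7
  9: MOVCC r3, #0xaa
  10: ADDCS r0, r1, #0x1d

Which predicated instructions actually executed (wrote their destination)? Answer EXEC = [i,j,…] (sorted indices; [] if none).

EXEC = [5,8,10]

0: ✓ CMP  NZCV=0010
1: · SUBLE
2: · MOVLT
3: ✓ CMP  NZCV=0010
4: · MOVCC
5: ✓ SUBCS  r2←0x8d
6: · MOVCC
7: ✓ CMP  NZCV=0110
8: ✓ MOVVC  r3←0xc7
9: · MOVCC
10: ✓ ADDCS  r0←0xd3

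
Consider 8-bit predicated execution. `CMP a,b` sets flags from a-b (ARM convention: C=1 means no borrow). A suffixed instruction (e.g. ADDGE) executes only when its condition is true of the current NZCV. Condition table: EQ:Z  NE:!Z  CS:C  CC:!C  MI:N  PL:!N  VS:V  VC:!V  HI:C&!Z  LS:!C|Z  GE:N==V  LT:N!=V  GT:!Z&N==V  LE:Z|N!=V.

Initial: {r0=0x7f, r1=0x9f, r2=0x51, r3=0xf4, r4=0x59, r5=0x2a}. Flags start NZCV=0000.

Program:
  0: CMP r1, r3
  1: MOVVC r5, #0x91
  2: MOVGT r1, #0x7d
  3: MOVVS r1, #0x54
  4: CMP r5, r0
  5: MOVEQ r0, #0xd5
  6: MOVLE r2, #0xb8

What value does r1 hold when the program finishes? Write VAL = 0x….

VAL = 0x9f

[0] flags=1000 → (cmp)
[1] flags=1000 VC?T → r5=0x91
[2] flags=1000 GT?F → skip
[3] flags=1000 VS?F → skip
[4] flags=0011 → (cmp)
[5] flags=0011 EQ?F → skip
[6] flags=0011 LE?T → r2=0xb8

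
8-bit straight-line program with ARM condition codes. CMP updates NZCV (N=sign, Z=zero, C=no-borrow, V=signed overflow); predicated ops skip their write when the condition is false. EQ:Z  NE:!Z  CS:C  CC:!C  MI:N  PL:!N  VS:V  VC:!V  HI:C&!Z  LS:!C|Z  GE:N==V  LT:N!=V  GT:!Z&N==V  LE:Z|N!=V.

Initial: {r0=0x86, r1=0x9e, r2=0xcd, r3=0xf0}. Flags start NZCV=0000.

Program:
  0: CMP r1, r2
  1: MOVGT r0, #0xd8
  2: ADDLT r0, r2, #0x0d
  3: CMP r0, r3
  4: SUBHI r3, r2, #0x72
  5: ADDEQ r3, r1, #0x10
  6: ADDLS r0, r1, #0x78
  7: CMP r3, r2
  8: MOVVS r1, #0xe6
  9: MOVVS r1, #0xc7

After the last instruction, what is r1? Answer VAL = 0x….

[0] flags=1000 → (cmp)
[1] flags=1000 GT?F → skip
[2] flags=1000 LT?T → r0=0xda
[3] flags=1000 → (cmp)
[4] flags=1000 HI?F → skip
[5] flags=1000 EQ?F → skip
[6] flags=1000 LS?T → r0=0x16
[7] flags=0010 → (cmp)
[8] flags=0010 VS?F → skip
[9] flags=0010 VS?F → skip

VAL = 0x9e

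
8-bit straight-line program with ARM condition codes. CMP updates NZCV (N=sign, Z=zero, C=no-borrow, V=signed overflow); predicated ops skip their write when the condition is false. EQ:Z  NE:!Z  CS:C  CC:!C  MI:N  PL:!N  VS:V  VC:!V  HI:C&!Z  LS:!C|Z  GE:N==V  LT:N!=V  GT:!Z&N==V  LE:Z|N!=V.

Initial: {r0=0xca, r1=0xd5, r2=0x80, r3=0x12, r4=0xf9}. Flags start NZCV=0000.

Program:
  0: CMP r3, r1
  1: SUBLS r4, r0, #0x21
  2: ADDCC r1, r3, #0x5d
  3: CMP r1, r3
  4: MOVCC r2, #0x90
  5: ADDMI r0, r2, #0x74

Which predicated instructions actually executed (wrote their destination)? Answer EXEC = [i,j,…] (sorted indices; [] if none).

EXEC = [1,2]

0: ✓ CMP  NZCV=0000
1: ✓ SUBLS  r4←0xa9
2: ✓ ADDCC  r1←0x6f
3: ✓ CMP  NZCV=0010
4: · MOVCC
5: · ADDMI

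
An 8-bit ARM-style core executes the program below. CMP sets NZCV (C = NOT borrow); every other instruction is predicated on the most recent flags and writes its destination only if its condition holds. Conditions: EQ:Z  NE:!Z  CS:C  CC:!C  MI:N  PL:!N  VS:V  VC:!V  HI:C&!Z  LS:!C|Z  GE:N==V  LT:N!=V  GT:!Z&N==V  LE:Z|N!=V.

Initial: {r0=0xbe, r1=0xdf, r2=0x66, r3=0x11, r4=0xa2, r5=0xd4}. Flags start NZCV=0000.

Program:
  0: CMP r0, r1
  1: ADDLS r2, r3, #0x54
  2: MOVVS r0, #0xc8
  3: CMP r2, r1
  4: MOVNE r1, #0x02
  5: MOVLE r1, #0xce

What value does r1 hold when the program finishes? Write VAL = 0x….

VAL = 0x02

[0] flags=1000 → (cmp)
[1] flags=1000 LS?T → r2=0x65
[2] flags=1000 VS?F → skip
[3] flags=1001 → (cmp)
[4] flags=1001 NE?T → r1=0x02
[5] flags=1001 LE?F → skip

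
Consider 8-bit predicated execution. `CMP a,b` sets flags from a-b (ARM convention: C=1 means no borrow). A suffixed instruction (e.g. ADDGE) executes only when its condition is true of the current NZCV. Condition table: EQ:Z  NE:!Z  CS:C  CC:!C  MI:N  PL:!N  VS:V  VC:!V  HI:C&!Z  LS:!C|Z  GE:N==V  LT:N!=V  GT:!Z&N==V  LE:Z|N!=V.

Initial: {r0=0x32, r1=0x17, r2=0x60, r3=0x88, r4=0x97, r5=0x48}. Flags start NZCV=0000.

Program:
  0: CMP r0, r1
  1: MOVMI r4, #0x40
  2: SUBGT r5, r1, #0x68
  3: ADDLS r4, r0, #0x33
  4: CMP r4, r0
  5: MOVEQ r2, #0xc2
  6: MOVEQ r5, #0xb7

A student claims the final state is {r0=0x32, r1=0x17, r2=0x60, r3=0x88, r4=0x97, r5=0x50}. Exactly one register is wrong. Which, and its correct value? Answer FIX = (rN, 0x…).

FIX = (r5, 0xaf)

0: ✓ CMP  NZCV=0010
1: · MOVMI
2: ✓ SUBGT  r5←0xaf
3: · ADDLS
4: ✓ CMP  NZCV=0011
5: · MOVEQ
6: · MOVEQ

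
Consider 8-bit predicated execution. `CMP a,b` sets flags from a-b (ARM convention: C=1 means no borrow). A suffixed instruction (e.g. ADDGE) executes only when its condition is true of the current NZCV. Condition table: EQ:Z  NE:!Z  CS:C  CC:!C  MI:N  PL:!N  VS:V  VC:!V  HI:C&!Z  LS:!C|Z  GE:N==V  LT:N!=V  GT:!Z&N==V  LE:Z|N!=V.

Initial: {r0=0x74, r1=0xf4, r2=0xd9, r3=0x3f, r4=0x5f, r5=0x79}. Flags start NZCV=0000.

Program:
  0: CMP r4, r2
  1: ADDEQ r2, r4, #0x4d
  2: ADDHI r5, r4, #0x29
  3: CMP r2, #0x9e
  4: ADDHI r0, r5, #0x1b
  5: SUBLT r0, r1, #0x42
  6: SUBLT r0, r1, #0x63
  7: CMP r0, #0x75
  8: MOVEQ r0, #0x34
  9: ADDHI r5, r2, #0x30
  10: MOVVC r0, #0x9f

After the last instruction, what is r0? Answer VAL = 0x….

0: ✓ CMP  NZCV=1001
1: · ADDEQ
2: · ADDHI
3: ✓ CMP  NZCV=0010
4: ✓ ADDHI  r0←0x94
5: · SUBLT
6: · SUBLT
7: ✓ CMP  NZCV=0011
8: · MOVEQ
9: ✓ ADDHI  r5←0x09
10: · MOVVC

VAL = 0x94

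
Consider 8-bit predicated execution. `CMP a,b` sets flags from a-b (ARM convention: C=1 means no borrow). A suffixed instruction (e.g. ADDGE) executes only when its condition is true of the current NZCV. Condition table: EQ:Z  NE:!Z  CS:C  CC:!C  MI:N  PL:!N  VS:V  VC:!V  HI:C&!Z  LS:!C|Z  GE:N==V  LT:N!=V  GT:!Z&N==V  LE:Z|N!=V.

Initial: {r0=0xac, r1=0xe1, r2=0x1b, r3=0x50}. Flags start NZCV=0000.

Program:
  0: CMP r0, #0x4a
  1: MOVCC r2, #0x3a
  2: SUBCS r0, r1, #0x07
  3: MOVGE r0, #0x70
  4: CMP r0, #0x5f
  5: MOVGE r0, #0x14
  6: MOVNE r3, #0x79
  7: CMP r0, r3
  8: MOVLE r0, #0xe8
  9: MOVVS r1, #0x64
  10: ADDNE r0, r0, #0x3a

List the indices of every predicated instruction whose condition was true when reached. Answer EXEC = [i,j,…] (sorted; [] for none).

EXEC = [2,6,8,9,10]

[0] flags=0011 → (cmp)
[1] flags=0011 CC?F → skip
[2] flags=0011 CS?T → r0=0xda
[3] flags=0011 GE?F → skip
[4] flags=0011 → (cmp)
[5] flags=0011 GE?F → skip
[6] flags=0011 NE?T → r3=0x79
[7] flags=0011 → (cmp)
[8] flags=0011 LE?T → r0=0xe8
[9] flags=0011 VS?T → r1=0x64
[10] flags=0011 NE?T → r0=0x22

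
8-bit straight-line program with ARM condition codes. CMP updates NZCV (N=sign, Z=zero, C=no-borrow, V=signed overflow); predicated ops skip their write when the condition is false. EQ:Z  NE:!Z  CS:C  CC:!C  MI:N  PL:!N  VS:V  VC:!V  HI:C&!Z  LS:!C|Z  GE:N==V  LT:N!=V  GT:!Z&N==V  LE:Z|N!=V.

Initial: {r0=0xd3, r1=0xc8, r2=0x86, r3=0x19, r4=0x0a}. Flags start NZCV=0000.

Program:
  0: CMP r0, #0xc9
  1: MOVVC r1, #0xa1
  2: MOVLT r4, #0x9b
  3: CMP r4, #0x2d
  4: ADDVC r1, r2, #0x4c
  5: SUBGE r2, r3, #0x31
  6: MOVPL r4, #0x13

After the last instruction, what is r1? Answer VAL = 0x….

[0] flags=0010 → (cmp)
[1] flags=0010 VC?T → r1=0xa1
[2] flags=0010 LT?F → skip
[3] flags=1000 → (cmp)
[4] flags=1000 VC?T → r1=0xd2
[5] flags=1000 GE?F → skip
[6] flags=1000 PL?F → skip

VAL = 0xd2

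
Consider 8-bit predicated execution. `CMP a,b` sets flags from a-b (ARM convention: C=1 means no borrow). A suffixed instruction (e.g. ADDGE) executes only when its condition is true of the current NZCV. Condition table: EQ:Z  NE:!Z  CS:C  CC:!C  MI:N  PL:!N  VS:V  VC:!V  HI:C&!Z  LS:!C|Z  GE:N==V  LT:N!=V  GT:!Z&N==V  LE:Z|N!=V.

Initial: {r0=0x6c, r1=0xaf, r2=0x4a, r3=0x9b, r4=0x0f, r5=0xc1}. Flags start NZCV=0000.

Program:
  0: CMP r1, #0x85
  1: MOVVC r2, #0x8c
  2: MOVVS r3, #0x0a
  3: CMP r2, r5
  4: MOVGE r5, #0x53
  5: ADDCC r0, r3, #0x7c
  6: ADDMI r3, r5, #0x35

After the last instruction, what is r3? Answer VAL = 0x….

VAL = 0xf6

0: ✓ CMP  NZCV=0010
1: ✓ MOVVC  r2←0x8c
2: · MOVVS
3: ✓ CMP  NZCV=1000
4: · MOVGE
5: ✓ ADDCC  r0←0x17
6: ✓ ADDMI  r3←0xf6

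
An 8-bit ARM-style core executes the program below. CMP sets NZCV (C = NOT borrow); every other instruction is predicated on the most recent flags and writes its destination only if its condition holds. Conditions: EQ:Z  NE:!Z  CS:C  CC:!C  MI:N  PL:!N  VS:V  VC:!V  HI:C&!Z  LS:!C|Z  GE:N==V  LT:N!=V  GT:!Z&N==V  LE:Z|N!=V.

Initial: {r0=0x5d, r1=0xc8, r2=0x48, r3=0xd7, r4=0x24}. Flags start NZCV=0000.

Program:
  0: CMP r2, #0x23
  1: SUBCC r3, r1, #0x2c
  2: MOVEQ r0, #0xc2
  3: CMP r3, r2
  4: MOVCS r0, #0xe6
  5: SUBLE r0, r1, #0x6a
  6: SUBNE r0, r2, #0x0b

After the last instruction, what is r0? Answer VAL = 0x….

[0] flags=0010 → (cmp)
[1] flags=0010 CC?F → skip
[2] flags=0010 EQ?F → skip
[3] flags=1010 → (cmp)
[4] flags=1010 CS?T → r0=0xe6
[5] flags=1010 LE?T → r0=0x5e
[6] flags=1010 NE?T → r0=0x3d

VAL = 0x3d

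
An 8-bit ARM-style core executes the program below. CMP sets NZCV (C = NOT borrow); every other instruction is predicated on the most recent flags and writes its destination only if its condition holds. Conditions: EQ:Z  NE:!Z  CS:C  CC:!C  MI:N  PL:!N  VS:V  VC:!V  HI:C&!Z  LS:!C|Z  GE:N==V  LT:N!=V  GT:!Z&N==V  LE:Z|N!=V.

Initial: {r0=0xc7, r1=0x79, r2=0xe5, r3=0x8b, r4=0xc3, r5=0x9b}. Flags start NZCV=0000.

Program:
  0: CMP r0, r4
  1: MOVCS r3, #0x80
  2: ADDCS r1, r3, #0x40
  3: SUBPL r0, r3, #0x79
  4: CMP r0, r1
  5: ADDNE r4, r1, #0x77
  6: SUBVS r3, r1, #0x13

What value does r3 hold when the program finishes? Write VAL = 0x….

0: ✓ CMP  NZCV=0010
1: ✓ MOVCS  r3←0x80
2: ✓ ADDCS  r1←0xc0
3: ✓ SUBPL  r0←0x07
4: ✓ CMP  NZCV=0000
5: ✓ ADDNE  r4←0x37
6: · SUBVS

VAL = 0x80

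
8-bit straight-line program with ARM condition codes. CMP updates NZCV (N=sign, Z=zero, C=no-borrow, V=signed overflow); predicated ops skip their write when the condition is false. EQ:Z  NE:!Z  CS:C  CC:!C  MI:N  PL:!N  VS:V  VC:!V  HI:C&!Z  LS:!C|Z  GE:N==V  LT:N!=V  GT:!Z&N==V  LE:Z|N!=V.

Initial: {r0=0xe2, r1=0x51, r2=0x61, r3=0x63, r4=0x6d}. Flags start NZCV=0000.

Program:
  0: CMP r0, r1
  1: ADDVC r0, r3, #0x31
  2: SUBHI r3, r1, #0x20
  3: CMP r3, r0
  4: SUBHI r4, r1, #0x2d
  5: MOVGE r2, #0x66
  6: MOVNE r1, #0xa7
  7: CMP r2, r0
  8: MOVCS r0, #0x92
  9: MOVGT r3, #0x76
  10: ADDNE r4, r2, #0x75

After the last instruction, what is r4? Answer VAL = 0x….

VAL = 0xdb

0: ✓ CMP  NZCV=1010
1: ✓ ADDVC  r0←0x94
2: ✓ SUBHI  r3←0x31
3: ✓ CMP  NZCV=1001
4: · SUBHI
5: ✓ MOVGE  r2←0x66
6: ✓ MOVNE  r1←0xa7
7: ✓ CMP  NZCV=1001
8: · MOVCS
9: ✓ MOVGT  r3←0x76
10: ✓ ADDNE  r4←0xdb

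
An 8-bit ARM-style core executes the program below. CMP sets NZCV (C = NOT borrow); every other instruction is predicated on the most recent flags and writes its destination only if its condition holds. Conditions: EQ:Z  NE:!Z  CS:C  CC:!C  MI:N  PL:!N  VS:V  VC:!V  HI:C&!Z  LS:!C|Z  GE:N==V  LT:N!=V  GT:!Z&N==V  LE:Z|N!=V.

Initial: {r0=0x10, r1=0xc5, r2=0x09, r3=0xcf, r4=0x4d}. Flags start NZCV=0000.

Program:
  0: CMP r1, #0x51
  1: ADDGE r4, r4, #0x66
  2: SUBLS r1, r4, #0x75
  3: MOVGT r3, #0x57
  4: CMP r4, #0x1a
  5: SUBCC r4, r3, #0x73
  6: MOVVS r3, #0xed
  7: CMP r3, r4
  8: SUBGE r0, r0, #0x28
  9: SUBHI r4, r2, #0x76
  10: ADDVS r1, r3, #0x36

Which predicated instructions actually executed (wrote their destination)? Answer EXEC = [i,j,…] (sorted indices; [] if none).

[0] flags=0011 → (cmp)
[1] flags=0011 GE?F → skip
[2] flags=0011 LS?F → skip
[3] flags=0011 GT?F → skip
[4] flags=0010 → (cmp)
[5] flags=0010 CC?F → skip
[6] flags=0010 VS?F → skip
[7] flags=1010 → (cmp)
[8] flags=1010 GE?F → skip
[9] flags=1010 HI?T → r4=0x93
[10] flags=1010 VS?F → skip

EXEC = [9]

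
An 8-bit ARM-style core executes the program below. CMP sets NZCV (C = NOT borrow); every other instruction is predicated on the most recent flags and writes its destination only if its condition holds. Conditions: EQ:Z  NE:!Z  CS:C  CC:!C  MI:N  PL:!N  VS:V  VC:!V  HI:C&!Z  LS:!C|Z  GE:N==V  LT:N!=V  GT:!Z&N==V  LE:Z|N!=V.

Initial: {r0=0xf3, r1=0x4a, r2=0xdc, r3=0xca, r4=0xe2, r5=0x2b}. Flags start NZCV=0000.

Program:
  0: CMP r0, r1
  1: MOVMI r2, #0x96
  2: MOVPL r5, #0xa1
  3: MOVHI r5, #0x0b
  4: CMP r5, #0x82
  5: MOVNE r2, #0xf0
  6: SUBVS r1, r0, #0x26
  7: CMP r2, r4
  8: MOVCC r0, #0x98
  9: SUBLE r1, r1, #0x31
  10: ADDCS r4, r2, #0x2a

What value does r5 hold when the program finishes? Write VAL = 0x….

[0] flags=1010 → (cmp)
[1] flags=1010 MI?T → r2=0x96
[2] flags=1010 PL?F → skip
[3] flags=1010 HI?T → r5=0x0b
[4] flags=1001 → (cmp)
[5] flags=1001 NE?T → r2=0xf0
[6] flags=1001 VS?T → r1=0xcd
[7] flags=0010 → (cmp)
[8] flags=0010 CC?F → skip
[9] flags=0010 LE?F → skip
[10] flags=0010 CS?T → r4=0x1a

VAL = 0x0b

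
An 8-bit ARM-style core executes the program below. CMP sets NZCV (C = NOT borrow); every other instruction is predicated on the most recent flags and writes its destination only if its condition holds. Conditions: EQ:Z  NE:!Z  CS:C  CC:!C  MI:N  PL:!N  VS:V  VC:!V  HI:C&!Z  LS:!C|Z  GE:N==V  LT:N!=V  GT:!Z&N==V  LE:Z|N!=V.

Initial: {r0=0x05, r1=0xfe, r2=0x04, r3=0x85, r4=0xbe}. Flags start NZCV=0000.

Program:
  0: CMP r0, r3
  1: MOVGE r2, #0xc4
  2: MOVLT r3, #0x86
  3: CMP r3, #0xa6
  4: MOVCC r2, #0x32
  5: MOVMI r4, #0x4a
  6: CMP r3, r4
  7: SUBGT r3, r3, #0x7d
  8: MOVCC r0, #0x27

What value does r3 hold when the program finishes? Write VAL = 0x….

0: ✓ CMP  NZCV=1001
1: ✓ MOVGE  r2←0xc4
2: · MOVLT
3: ✓ CMP  NZCV=1000
4: ✓ MOVCC  r2←0x32
5: ✓ MOVMI  r4←0x4a
6: ✓ CMP  NZCV=0011
7: · SUBGT
8: · MOVCC

VAL = 0x85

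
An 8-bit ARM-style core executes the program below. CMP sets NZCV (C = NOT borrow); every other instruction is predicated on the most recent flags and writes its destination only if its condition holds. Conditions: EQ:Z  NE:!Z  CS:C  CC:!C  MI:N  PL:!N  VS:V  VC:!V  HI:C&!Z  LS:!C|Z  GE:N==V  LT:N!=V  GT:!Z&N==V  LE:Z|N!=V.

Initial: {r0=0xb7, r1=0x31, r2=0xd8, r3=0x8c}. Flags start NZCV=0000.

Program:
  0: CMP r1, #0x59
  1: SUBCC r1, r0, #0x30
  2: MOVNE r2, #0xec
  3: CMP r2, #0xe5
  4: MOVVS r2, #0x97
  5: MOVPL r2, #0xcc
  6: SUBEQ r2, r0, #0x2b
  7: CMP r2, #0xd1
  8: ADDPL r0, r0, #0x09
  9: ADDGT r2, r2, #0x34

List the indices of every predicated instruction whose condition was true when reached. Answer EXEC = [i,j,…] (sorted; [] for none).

[0] flags=1000 → (cmp)
[1] flags=1000 CC?T → r1=0x87
[2] flags=1000 NE?T → r2=0xec
[3] flags=0010 → (cmp)
[4] flags=0010 VS?F → skip
[5] flags=0010 PL?T → r2=0xcc
[6] flags=0010 EQ?F → skip
[7] flags=1000 → (cmp)
[8] flags=1000 PL?F → skip
[9] flags=1000 GT?F → skip

EXEC = [1,2,5]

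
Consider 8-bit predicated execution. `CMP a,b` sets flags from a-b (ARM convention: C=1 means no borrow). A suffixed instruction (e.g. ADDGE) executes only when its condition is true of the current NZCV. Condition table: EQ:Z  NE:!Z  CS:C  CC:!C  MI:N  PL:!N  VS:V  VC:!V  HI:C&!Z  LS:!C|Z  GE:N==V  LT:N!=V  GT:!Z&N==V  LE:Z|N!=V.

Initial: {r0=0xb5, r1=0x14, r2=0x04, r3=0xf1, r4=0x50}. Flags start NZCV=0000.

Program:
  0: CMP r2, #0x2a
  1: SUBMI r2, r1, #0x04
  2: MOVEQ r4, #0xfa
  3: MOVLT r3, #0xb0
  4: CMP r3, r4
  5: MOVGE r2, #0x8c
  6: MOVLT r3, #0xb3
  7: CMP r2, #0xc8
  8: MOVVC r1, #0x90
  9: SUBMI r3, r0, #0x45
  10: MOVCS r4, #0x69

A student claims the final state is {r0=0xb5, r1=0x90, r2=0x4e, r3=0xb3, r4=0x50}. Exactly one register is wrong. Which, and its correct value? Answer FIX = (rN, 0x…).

FIX = (r2, 0x10)

[0] flags=1000 → (cmp)
[1] flags=1000 MI?T → r2=0x10
[2] flags=1000 EQ?F → skip
[3] flags=1000 LT?T → r3=0xb0
[4] flags=0011 → (cmp)
[5] flags=0011 GE?F → skip
[6] flags=0011 LT?T → r3=0xb3
[7] flags=0000 → (cmp)
[8] flags=0000 VC?T → r1=0x90
[9] flags=0000 MI?F → skip
[10] flags=0000 CS?F → skip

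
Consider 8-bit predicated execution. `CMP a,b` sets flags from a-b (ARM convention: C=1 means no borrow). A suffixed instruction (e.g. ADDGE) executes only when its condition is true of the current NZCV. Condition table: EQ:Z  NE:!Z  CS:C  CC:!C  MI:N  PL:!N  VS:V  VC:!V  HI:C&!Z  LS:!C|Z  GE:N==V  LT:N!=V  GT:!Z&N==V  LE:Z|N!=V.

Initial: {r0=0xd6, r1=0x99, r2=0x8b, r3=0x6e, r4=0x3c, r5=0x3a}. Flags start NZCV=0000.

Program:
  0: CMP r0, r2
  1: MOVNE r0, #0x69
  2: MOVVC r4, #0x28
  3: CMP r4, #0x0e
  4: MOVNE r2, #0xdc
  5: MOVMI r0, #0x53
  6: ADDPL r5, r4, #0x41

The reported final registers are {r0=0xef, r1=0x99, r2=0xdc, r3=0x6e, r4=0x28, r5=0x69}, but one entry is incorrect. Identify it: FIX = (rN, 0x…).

FIX = (r0, 0x69)

0: ✓ CMP  NZCV=0010
1: ✓ MOVNE  r0←0x69
2: ✓ MOVVC  r4←0x28
3: ✓ CMP  NZCV=0010
4: ✓ MOVNE  r2←0xdc
5: · MOVMI
6: ✓ ADDPL  r5←0x69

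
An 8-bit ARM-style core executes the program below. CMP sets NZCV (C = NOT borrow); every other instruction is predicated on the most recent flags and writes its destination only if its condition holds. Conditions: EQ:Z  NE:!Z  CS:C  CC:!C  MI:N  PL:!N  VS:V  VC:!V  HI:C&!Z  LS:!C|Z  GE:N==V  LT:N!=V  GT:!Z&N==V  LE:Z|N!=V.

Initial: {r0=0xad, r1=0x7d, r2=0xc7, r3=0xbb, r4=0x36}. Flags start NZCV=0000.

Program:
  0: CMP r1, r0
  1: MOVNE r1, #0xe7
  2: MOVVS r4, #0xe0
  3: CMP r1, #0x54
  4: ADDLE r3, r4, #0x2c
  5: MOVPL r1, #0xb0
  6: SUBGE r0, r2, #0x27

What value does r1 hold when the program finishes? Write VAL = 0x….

VAL = 0xe7

0: ✓ CMP  NZCV=1001
1: ✓ MOVNE  r1←0xe7
2: ✓ MOVVS  r4←0xe0
3: ✓ CMP  NZCV=1010
4: ✓ ADDLE  r3←0x0c
5: · MOVPL
6: · SUBGE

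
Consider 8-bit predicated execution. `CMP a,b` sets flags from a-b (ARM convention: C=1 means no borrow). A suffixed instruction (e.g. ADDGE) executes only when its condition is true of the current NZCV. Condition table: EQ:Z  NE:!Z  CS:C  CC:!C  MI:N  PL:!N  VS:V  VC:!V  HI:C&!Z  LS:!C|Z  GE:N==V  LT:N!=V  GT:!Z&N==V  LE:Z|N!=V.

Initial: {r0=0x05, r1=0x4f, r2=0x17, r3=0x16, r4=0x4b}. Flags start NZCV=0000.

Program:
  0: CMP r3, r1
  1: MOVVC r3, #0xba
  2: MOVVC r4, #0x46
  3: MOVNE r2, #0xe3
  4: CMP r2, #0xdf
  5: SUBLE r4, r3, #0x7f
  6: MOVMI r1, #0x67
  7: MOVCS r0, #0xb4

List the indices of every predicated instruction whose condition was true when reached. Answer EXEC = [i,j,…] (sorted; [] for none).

0: ✓ CMP  NZCV=1000
1: ✓ MOVVC  r3←0xba
2: ✓ MOVVC  r4←0x46
3: ✓ MOVNE  r2←0xe3
4: ✓ CMP  NZCV=0010
5: · SUBLE
6: · MOVMI
7: ✓ MOVCS  r0←0xb4

EXEC = [1,2,3,7]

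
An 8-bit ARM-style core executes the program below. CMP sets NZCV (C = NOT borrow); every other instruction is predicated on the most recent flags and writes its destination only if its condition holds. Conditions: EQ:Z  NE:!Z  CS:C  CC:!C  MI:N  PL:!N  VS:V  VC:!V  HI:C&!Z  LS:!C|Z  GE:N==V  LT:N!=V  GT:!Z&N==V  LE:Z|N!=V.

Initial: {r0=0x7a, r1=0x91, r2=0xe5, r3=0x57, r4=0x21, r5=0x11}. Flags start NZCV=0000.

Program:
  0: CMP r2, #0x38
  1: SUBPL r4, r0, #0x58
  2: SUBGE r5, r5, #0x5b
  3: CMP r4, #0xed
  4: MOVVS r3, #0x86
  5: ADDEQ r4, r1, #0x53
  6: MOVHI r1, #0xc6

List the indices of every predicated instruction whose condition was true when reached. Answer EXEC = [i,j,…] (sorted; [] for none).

EXEC = []

0: ✓ CMP  NZCV=1010
1: · SUBPL
2: · SUBGE
3: ✓ CMP  NZCV=0000
4: · MOVVS
5: · ADDEQ
6: · MOVHI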